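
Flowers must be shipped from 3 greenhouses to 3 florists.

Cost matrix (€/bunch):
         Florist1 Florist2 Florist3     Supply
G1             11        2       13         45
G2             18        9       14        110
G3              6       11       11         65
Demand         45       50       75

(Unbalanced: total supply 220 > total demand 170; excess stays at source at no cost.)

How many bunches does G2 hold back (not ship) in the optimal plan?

Minimum-cost shipments:
  G1→Florist2: 45 × €2 = €90
  G2→Florist2: 5 × €9 = €45
  G2→Florist3: 55 × €14 = €770
  G3→Florist1: 45 × €6 = €270
  G3→Florist3: 20 × €11 = €220
Total cost = €1395.
G2 ships 60 of its 110, leaving 50.

50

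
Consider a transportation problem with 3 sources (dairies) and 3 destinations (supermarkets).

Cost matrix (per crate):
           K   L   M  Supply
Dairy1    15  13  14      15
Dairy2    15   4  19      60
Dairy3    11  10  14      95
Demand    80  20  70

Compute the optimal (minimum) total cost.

One minimum-cost allocation:
  Dairy1→M: 15 crates
  Dairy2→K: 40 crates
  Dairy2→L: 20 crates
  Dairy3→K: 40 crates
  Dairy3→M: 55 crates
Total cost = 2100.

2100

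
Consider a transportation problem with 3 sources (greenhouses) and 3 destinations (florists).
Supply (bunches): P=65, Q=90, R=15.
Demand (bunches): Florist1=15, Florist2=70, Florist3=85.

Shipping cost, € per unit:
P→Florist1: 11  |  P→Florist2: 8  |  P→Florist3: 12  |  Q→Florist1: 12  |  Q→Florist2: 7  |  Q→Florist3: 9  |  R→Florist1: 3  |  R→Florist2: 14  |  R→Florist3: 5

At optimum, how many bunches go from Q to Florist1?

Solving gives:
  P→Florist2: 65 bunches
  Q→Florist2: 5 bunches
  Q→Florist3: 85 bunches
  R→Florist1: 15 bunches
Total cost = €1365.
The route Q→Florist1 is not used.

0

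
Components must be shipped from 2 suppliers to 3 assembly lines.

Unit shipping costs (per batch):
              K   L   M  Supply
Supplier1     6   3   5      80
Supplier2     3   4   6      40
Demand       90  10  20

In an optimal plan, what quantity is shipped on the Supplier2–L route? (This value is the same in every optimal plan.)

Solving gives:
  Supplier1->K: 50 × 6 = 300
  Supplier1->L: 10 × 3 = 30
  Supplier1->M: 20 × 5 = 100
  Supplier2->K: 40 × 3 = 120
Total cost = 550.
The route Supplier2→L is not used.

0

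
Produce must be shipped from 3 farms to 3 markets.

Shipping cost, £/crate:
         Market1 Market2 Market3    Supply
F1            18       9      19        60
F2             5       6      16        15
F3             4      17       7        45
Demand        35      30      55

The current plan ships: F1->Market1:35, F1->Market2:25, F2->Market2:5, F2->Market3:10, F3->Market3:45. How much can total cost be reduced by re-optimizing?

190

Current plan cost = 35·18 + 25·9 + 5·6 + 10·16 + 45·7 = £1360.
Optimal plan:
  F1→Market2: 30 × £9 = £270
  F1→Market3: 30 × £19 = £570
  F2→Market1: 15 × £5 = £75
  F3→Market1: 20 × £4 = £80
  F3→Market3: 25 × £7 = £175
Optimal cost = £1170.
Saving = 1360 − 1170 = £190.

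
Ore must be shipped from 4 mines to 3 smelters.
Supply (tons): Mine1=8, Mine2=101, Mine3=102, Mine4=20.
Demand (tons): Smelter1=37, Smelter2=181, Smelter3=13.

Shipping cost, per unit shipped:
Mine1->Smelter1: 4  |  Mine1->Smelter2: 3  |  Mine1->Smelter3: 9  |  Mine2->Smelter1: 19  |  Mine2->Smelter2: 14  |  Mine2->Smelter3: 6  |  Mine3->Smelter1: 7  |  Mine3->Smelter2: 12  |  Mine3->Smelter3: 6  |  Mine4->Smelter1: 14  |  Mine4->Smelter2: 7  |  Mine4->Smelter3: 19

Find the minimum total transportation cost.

2513

One minimum-cost allocation:
  Mine1->Smelter2: 8 tons
  Mine2->Smelter2: 88 tons
  Mine2->Smelter3: 13 tons
  Mine3->Smelter1: 37 tons
  Mine3->Smelter2: 65 tons
  Mine4->Smelter2: 20 tons
Total cost = 2513.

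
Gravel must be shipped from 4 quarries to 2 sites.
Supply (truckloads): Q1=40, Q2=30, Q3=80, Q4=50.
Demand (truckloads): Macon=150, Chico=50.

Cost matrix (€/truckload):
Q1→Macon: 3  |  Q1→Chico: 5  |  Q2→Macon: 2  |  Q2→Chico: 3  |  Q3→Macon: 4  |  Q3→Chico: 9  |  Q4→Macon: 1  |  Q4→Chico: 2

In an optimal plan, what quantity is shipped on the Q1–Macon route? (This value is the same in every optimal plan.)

40

Solving gives:
  Q1→Macon: 40 × €3 = €120
  Q2→Macon: 30 × €2 = €60
  Q3→Macon: 80 × €4 = €320
  Q4→Chico: 50 × €2 = €100
Total cost = €600.
So Q1→Macon carries 40 truckloads.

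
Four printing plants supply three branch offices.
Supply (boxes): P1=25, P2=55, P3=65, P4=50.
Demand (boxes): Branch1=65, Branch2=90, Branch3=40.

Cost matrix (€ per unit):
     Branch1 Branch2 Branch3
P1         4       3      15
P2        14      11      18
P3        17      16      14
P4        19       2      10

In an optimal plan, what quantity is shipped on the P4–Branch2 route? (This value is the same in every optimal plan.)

50

Solving gives:
  P1 to Branch1: 25 × €4 = €100
  P2 to Branch1: 15 × €14 = €210
  P2 to Branch2: 40 × €11 = €440
  P3 to Branch1: 25 × €17 = €425
  P3 to Branch3: 40 × €14 = €560
  P4 to Branch2: 50 × €2 = €100
Total cost = €1835.
So P4→Branch2 carries 50 boxes.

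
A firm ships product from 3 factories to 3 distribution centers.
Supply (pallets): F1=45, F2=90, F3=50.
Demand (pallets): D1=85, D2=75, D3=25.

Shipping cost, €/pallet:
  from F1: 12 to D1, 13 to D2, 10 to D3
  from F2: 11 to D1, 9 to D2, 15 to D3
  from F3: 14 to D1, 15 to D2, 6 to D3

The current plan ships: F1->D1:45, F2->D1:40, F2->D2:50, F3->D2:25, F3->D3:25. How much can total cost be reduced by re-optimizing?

Current plan cost = 45·12 + 40·11 + 50·9 + 25·15 + 25·6 = €1955.
Optimal plan:
  F1->D1: 45 × €12 = €540
  F2->D1: 15 × €11 = €165
  F2->D2: 75 × €9 = €675
  F3->D1: 25 × €14 = €350
  F3->D3: 25 × €6 = €150
Optimal cost = €1880.
Saving = 1955 − 1880 = €75.

75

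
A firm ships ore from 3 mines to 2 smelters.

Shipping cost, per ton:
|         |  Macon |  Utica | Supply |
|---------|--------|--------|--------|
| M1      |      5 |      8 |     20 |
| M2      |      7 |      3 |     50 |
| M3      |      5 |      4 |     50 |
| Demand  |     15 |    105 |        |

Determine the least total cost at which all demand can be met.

One minimum-cost allocation:
  M1→Macon: 15 tons
  M1→Utica: 5 tons
  M2→Utica: 50 tons
  M3→Utica: 50 tons
Total cost = 465.
(Supply check: M1 ships 20; M2 ships 50; M3 ships 50.)

465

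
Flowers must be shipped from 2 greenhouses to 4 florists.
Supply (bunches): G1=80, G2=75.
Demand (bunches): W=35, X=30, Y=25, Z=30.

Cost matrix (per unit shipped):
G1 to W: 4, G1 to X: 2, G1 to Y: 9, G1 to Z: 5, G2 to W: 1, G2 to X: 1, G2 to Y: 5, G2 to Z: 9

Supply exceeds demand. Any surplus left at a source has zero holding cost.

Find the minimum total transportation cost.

A cheapest plan:
  G1 to X: 15 × 2 = 30
  G1 to Z: 30 × 5 = 150
  G2 to W: 35 × 1 = 35
  G2 to X: 15 × 1 = 15
  G2 to Y: 25 × 5 = 125
Total = 30 + 150 + 35 + 15 + 125 = 355.

355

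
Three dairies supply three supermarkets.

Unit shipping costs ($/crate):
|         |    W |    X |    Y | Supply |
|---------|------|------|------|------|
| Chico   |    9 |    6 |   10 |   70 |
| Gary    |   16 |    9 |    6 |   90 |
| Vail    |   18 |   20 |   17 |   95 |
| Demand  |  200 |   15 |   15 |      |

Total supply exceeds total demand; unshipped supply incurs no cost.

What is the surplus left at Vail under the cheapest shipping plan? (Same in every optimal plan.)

An optimal plan:
  Chico–W: 70 × $9 = $630
  Gary–W: 60 × $16 = $960
  Gary–X: 15 × $9 = $135
  Gary–Y: 15 × $6 = $90
  Vail–W: 70 × $18 = $1260
Total cost = $3075.
Vail ships 70 of its 95, leaving 25.

25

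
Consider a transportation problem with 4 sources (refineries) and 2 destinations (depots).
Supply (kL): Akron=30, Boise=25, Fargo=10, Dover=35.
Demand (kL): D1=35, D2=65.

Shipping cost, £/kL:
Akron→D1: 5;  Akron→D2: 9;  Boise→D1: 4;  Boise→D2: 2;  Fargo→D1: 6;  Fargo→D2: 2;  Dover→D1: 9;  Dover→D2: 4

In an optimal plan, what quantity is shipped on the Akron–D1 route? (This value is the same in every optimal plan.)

Optimal shipments:
  Akron->D1: 30 × £5 = £150
  Boise->D1: 5 × £4 = £20
  Boise->D2: 20 × £2 = £40
  Fargo->D2: 10 × £2 = £20
  Dover->D2: 35 × £4 = £140
Total cost = £370.
So Akron→D1 carries 30 kL.

30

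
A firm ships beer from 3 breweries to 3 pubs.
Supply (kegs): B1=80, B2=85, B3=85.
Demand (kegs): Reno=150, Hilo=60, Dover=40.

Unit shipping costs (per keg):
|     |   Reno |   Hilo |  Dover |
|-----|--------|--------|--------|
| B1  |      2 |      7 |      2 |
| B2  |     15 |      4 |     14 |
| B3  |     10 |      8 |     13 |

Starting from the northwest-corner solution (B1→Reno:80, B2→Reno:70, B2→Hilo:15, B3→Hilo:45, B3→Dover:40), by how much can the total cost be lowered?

550

Current plan cost = 80·2 + 70·15 + 15·4 + 45·8 + 40·13 = 2150.
Optimal plan:
  B1→Reno: 65 × 2 = 130
  B1→Dover: 15 × 2 = 30
  B2→Hilo: 60 × 4 = 240
  B2→Dover: 25 × 14 = 350
  B3→Reno: 85 × 10 = 850
Optimal cost = 1600.
Saving = 2150 − 1600 = 550.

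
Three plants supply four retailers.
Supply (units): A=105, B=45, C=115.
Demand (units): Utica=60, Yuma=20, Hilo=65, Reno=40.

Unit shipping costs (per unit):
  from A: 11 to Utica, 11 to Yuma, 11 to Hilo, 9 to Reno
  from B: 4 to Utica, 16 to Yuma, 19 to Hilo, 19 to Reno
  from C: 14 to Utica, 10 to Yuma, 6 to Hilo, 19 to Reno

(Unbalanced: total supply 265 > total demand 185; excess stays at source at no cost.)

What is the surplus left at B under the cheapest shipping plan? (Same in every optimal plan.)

An optimal plan:
  A->Utica: 15 units
  A->Reno: 40 units
  B->Utica: 45 units
  C->Yuma: 20 units
  C->Hilo: 65 units
Total cost = 1295.
B ships 45 of its 45, leaving 0.

0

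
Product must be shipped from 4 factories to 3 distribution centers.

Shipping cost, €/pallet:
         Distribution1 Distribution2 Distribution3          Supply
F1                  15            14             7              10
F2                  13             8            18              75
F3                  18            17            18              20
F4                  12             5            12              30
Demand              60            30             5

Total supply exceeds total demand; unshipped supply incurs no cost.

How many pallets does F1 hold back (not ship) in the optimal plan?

5

An optimal plan:
  F1→Distribution3: 5 × €7 = €35
  F2→Distribution1: 60 × €13 = €780
  F4→Distribution2: 30 × €5 = €150
Total cost = €965.
F1 ships 5 of its 10, leaving 5.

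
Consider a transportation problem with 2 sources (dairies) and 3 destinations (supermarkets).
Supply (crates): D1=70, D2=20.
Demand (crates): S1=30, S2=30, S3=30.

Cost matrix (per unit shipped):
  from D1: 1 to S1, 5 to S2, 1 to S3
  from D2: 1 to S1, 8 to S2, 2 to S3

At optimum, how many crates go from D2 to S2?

The minimum-cost plan:
  D1–S1: 10 × 1 = 10
  D1–S2: 30 × 5 = 150
  D1–S3: 30 × 1 = 30
  D2–S1: 20 × 1 = 20
Total cost = 210.
The route D2→S2 is not used.

0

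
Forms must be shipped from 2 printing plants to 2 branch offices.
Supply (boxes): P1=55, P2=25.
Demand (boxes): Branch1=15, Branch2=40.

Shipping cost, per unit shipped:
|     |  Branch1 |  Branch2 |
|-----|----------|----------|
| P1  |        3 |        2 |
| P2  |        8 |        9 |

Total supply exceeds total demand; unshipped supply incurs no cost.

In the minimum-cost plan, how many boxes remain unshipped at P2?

25

Minimum-cost shipments:
  P1->Branch1: 15 boxes
  P1->Branch2: 40 boxes
Total cost = 125.
P2 ships 0 of its 25, leaving 25.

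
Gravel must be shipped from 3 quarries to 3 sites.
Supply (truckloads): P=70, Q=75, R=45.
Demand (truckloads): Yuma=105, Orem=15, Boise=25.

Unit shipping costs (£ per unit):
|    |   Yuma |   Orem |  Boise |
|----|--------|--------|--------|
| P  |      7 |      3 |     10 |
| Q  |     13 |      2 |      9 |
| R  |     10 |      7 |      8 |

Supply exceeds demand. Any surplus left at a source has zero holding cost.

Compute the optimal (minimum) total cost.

1085

One minimum-cost allocation:
  P→Yuma: 70 truckloads
  Q→Orem: 15 truckloads
  Q→Boise: 15 truckloads
  R→Yuma: 35 truckloads
  R→Boise: 10 truckloads
Total cost = £1085.
(Supply check: P ships 70; Q ships 30; R ships 45.)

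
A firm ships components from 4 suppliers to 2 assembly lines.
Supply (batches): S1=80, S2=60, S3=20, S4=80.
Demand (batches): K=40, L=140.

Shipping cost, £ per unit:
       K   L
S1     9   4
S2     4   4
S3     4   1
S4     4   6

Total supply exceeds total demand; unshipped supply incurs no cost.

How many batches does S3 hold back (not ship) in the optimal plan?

0

Minimum-cost shipments:
  S1->L: 80 × £4 = £320
  S2->K: 20 × £4 = £80
  S2->L: 40 × £4 = £160
  S3->L: 20 × £1 = £20
  S4->K: 20 × £4 = £80
Total cost = £660.
S3 ships 20 of its 20, leaving 0.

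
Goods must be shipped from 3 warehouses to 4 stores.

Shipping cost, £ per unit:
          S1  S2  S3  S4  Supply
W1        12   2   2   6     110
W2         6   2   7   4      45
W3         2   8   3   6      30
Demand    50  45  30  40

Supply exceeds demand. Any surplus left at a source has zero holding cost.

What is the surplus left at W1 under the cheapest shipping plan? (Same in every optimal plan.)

An optimal plan:
  W1 to S2: 45 × £2 = £90
  W1 to S3: 30 × £2 = £60
  W1 to S4: 15 × £6 = £90
  W2 to S1: 20 × £6 = £120
  W2 to S4: 25 × £4 = £100
  W3 to S1: 30 × £2 = £60
Total cost = £520.
W1 ships 90 of its 110, leaving 20.

20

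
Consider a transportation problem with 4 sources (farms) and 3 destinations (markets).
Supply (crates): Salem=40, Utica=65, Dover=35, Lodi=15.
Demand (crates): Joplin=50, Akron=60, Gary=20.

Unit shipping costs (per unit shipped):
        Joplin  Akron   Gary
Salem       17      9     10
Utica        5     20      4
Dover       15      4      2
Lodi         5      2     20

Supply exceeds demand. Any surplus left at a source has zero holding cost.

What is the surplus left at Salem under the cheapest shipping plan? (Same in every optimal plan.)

An optimal plan:
  Salem→Akron: 15 crates
  Utica→Joplin: 50 crates
  Utica→Gary: 15 crates
  Dover→Akron: 30 crates
  Dover→Gary: 5 crates
  Lodi→Akron: 15 crates
Total cost = 605.
Salem ships 15 of its 40, leaving 25.

25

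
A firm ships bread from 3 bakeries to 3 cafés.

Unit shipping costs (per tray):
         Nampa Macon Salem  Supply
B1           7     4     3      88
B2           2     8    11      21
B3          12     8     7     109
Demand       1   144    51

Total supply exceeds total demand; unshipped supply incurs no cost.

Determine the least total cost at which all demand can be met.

Optimal allocation:
  B1 to Macon: 88 trays
  B2 to Nampa: 1 trays
  B2 to Macon: 20 trays
  B3 to Macon: 36 trays
  B3 to Salem: 51 trays
Total cost = 1159.
(Supply check: B1 ships 88; B2 ships 21; B3 ships 87.)

1159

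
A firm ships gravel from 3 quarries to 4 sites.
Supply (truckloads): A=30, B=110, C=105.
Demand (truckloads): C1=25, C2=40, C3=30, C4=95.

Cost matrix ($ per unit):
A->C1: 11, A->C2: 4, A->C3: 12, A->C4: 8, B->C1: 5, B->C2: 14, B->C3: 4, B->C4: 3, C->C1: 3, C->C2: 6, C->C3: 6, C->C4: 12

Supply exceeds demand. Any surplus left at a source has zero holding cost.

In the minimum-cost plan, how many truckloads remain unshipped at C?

55

An optimal plan:
  A->C2: 30 × $4 = $120
  B->C3: 15 × $4 = $60
  B->C4: 95 × $3 = $285
  C->C1: 25 × $3 = $75
  C->C2: 10 × $6 = $60
  C->C3: 15 × $6 = $90
Total cost = $690.
C ships 50 of its 105, leaving 55.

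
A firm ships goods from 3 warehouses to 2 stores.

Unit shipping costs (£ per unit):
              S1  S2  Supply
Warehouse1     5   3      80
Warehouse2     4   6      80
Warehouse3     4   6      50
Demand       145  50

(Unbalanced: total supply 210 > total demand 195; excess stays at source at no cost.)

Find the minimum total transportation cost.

Optimal allocation:
  Warehouse1 to S1: 15 × £5 = £75
  Warehouse1 to S2: 50 × £3 = £150
  Warehouse2 to S1: 80 × £4 = £320
  Warehouse3 to S1: 50 × £4 = £200
Total = 75 + 150 + 320 + 200 = £745.

745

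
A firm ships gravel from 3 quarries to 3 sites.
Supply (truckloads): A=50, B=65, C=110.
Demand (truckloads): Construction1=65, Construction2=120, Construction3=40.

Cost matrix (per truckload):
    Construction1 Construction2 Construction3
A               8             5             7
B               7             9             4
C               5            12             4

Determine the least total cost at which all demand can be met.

Optimal allocation:
  A→Construction2: 50 × 5 = 250
  B→Construction2: 65 × 9 = 585
  C→Construction1: 65 × 5 = 325
  C→Construction2: 5 × 12 = 60
  C→Construction3: 40 × 4 = 160
Total = 250 + 585 + 325 + 60 + 160 = 1380.

1380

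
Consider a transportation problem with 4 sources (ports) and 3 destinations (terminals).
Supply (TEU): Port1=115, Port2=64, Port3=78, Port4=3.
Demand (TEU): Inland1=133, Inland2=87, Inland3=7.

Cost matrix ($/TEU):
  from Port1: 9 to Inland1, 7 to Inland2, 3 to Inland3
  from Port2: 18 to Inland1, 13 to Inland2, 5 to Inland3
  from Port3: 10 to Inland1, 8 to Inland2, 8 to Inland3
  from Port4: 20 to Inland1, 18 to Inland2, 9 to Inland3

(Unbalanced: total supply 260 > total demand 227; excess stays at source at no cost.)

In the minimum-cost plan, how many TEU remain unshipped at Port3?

0

An optimal plan:
  Port1->Inland1: 55 × $9 = $495
  Port1->Inland2: 60 × $7 = $420
  Port2->Inland2: 27 × $13 = $351
  Port2->Inland3: 7 × $5 = $35
  Port3->Inland1: 78 × $10 = $780
Total cost = $2081.
Port3 ships 78 of its 78, leaving 0.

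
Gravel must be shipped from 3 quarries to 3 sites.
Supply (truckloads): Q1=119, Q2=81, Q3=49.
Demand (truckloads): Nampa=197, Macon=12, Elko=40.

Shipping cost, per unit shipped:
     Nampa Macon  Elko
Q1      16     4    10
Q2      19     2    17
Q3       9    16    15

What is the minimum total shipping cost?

3440

A cheapest plan:
  Q1 to Nampa: 79 × 16 = 1264
  Q1 to Elko: 40 × 10 = 400
  Q2 to Nampa: 69 × 19 = 1311
  Q2 to Macon: 12 × 2 = 24
  Q3 to Nampa: 49 × 9 = 441
Total = 1264 + 400 + 1311 + 24 + 441 = 3440.
(Supply check: Q1 ships 119; Q2 ships 81; Q3 ships 49.)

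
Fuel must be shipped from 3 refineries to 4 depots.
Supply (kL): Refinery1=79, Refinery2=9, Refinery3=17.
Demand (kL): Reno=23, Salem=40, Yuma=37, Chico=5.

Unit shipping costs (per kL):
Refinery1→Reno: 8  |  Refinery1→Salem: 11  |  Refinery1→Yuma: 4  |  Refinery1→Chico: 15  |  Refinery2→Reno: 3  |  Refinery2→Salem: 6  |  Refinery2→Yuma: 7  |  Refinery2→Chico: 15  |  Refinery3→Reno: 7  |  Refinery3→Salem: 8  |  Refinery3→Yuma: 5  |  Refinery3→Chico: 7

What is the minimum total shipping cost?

726

A cheapest plan:
  Refinery1→Reno: 14 kL
  Refinery1→Salem: 28 kL
  Refinery1→Yuma: 37 kL
  Refinery2→Reno: 9 kL
  Refinery3→Salem: 12 kL
  Refinery3→Chico: 5 kL
Total cost = 726.
(Supply check: Refinery1 ships 79; Refinery2 ships 9; Refinery3 ships 17.)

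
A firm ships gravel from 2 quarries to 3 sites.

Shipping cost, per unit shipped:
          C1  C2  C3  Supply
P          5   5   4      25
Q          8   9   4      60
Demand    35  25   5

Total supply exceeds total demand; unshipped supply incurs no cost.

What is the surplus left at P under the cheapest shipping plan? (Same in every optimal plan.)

0

Minimum-cost shipments:
  P to C2: 25 × 5 = 125
  Q to C1: 35 × 8 = 280
  Q to C3: 5 × 4 = 20
Total cost = 425.
P ships 25 of its 25, leaving 0.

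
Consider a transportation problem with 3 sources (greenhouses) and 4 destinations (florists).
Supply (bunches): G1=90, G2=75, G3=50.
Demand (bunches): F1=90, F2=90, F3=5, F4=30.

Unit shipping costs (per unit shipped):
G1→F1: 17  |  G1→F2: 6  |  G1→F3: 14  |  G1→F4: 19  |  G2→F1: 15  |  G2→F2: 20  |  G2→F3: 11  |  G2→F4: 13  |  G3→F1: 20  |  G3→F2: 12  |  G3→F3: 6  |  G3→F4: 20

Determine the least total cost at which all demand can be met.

2535

An optimal shipping plan:
  G1->F2: 90 × 6 = 540
  G2->F1: 45 × 15 = 675
  G2->F4: 30 × 13 = 390
  G3->F1: 45 × 20 = 900
  G3->F3: 5 × 6 = 30
Total = 540 + 675 + 390 + 900 + 30 = 2535.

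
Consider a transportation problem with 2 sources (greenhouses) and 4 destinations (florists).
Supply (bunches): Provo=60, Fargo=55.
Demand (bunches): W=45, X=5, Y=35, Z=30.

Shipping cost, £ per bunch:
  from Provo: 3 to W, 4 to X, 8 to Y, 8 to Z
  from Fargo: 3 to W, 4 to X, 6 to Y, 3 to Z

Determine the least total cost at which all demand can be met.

One minimum-cost allocation:
  Provo→W: 45 × £3 = £135
  Provo→X: 5 × £4 = £20
  Provo→Y: 10 × £8 = £80
  Fargo→Y: 25 × £6 = £150
  Fargo→Z: 30 × £3 = £90
Total = 135 + 20 + 80 + 150 + 90 = £475.
(Supply check: Provo ships 60; Fargo ships 55.)

475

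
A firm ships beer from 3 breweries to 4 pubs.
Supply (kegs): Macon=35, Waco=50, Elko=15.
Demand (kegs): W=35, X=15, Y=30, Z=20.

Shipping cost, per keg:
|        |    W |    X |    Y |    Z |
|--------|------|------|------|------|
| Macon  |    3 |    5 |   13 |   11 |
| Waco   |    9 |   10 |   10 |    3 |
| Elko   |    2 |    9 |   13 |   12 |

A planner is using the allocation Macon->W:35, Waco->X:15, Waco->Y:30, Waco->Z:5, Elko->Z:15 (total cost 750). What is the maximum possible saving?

225

Current plan cost = 35·3 + 15·10 + 30·10 + 5·3 + 15·12 = 750.
Optimal plan:
  Macon→W: 20 × 3 = 60
  Macon→X: 15 × 5 = 75
  Waco→Y: 30 × 10 = 300
  Waco→Z: 20 × 3 = 60
  Elko→W: 15 × 2 = 30
Optimal cost = 525.
Saving = 750 − 525 = 225.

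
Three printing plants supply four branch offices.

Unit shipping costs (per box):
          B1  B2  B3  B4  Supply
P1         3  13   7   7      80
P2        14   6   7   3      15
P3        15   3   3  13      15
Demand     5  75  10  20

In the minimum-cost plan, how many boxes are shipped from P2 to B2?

Solving gives:
  P1–B1: 5 × 3 = 15
  P1–B2: 45 × 13 = 585
  P1–B3: 10 × 7 = 70
  P1–B4: 20 × 7 = 140
  P2–B2: 15 × 6 = 90
  P3–B2: 15 × 3 = 45
Total cost = 945.
So P2→B2 carries 15 boxes.

15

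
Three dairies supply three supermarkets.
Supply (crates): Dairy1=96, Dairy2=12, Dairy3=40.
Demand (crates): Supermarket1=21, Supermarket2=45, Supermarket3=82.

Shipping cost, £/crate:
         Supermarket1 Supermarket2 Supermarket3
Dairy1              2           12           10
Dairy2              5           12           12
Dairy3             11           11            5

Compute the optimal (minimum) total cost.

1202

An optimal shipping plan:
  Dairy1→Supermarket1: 21 × £2 = £42
  Dairy1→Supermarket2: 33 × £12 = £396
  Dairy1→Supermarket3: 42 × £10 = £420
  Dairy2→Supermarket2: 12 × £12 = £144
  Dairy3→Supermarket3: 40 × £5 = £200
Total = 42 + 396 + 420 + 144 + 200 = £1202.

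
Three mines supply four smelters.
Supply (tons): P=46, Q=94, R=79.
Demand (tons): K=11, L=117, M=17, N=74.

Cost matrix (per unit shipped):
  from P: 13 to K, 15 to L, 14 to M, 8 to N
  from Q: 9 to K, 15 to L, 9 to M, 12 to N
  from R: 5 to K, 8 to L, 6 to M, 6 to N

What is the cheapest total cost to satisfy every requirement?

2158

Optimal allocation:
  P→N: 46 tons
  Q→K: 11 tons
  Q→L: 38 tons
  Q→M: 17 tons
  Q→N: 28 tons
  R→L: 79 tons
Total cost = 2158.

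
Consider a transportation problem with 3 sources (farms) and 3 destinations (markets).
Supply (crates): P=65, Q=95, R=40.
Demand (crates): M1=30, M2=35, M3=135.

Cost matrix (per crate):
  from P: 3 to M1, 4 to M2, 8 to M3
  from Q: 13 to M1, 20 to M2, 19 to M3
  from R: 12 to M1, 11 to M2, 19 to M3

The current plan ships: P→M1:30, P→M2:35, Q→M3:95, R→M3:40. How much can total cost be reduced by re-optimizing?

175

Current plan cost = 30·3 + 35·4 + 95·19 + 40·19 = 2795.
Optimal plan:
  P->M3: 65 crates
  Q->M1: 25 crates
  Q->M3: 70 crates
  R->M1: 5 crates
  R->M2: 35 crates
Optimal cost = 2620.
Saving = 2795 − 2620 = 175.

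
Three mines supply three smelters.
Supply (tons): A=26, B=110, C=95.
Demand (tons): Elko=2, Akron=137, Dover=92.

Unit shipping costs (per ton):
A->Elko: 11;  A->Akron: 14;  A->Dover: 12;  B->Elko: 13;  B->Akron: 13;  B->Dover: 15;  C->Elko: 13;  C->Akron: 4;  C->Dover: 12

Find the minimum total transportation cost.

Optimal allocation:
  A->Dover: 26 × 12 = 312
  B->Elko: 2 × 13 = 26
  B->Akron: 42 × 13 = 546
  B->Dover: 66 × 15 = 990
  C->Akron: 95 × 4 = 380
Total = 312 + 26 + 546 + 990 + 380 = 2254.
(Supply check: A ships 26; B ships 110; C ships 95.)

2254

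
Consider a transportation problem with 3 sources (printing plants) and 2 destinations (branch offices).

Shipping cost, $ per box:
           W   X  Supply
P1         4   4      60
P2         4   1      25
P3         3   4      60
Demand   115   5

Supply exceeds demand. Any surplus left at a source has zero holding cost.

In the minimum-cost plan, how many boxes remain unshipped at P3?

An optimal plan:
  P1–W: 35 × $4 = $140
  P2–W: 20 × $4 = $80
  P2–X: 5 × $1 = $5
  P3–W: 60 × $3 = $180
Total cost = $405.
P3 ships 60 of its 60, leaving 0.

0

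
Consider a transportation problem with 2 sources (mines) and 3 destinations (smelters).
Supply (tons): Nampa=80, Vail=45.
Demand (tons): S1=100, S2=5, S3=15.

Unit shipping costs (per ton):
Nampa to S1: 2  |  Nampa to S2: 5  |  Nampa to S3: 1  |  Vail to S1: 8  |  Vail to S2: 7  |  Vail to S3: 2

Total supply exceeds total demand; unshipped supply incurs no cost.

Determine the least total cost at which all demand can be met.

385

Optimal allocation:
  Nampa→S1: 80 × 2 = 160
  Vail→S1: 20 × 8 = 160
  Vail→S2: 5 × 7 = 35
  Vail→S3: 15 × 2 = 30
Total = 160 + 160 + 35 + 30 = 385.
(Supply check: Nampa ships 80; Vail ships 40.)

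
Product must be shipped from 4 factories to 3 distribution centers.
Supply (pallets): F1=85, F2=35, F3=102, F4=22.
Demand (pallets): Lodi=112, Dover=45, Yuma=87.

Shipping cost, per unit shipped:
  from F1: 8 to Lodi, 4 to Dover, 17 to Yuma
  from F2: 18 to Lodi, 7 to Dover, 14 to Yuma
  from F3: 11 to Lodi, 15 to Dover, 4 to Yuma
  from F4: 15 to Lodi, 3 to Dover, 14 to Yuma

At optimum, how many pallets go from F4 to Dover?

The minimum-cost plan:
  F1->Lodi: 85 × 8 = 680
  F2->Lodi: 12 × 18 = 216
  F2->Dover: 23 × 7 = 161
  F3->Lodi: 15 × 11 = 165
  F3->Yuma: 87 × 4 = 348
  F4->Dover: 22 × 3 = 66
Total cost = 1636.
So F4→Dover carries 22 pallets.

22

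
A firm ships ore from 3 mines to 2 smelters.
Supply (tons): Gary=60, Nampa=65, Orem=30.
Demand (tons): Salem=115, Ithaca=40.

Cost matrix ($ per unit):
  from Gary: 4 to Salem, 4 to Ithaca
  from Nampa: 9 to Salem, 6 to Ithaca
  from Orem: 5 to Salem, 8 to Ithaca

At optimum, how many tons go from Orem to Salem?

Solving gives:
  Gary to Salem: 60 × $4 = $240
  Nampa to Salem: 25 × $9 = $225
  Nampa to Ithaca: 40 × $6 = $240
  Orem to Salem: 30 × $5 = $150
Total cost = $855.
So Orem→Salem carries 30 tons.

30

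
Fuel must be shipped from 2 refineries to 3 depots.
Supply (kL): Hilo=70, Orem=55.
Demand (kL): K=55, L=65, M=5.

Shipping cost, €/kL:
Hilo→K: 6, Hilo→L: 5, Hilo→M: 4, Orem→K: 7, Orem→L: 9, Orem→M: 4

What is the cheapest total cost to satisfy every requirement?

Optimal allocation:
  Hilo to K: 5 × €6 = €30
  Hilo to L: 65 × €5 = €325
  Orem to K: 50 × €7 = €350
  Orem to M: 5 × €4 = €20
Total = 30 + 325 + 350 + 20 = €725.

725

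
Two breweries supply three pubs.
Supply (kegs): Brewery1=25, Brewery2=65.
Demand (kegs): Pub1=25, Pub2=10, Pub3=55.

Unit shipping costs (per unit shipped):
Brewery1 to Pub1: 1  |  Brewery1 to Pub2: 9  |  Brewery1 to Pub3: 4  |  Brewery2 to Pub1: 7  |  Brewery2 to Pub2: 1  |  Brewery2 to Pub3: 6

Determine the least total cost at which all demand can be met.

One minimum-cost allocation:
  Brewery1–Pub1: 25 × 1 = 25
  Brewery2–Pub2: 10 × 1 = 10
  Brewery2–Pub3: 55 × 6 = 330
Total = 25 + 10 + 330 = 365.
(Supply check: Brewery1 ships 25; Brewery2 ships 65.)

365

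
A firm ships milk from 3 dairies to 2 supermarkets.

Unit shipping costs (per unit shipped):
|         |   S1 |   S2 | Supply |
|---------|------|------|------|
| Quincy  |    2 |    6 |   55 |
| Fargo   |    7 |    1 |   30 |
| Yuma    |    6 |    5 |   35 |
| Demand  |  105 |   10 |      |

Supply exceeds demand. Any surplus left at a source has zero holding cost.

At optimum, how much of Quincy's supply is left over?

An optimal plan:
  Quincy–S1: 55 × 2 = 110
  Fargo–S1: 15 × 7 = 105
  Fargo–S2: 10 × 1 = 10
  Yuma–S1: 35 × 6 = 210
Total cost = 435.
Quincy ships 55 of its 55, leaving 0.

0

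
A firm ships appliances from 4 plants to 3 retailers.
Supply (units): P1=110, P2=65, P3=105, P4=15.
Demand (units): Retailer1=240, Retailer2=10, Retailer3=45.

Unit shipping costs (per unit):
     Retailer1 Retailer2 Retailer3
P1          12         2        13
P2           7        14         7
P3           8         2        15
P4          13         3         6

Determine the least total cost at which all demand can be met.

2605

An optimal shipping plan:
  P1->Retailer1: 100 × 12 = 1200
  P1->Retailer2: 10 × 2 = 20
  P2->Retailer1: 35 × 7 = 245
  P2->Retailer3: 30 × 7 = 210
  P3->Retailer1: 105 × 8 = 840
  P4->Retailer3: 15 × 6 = 90
Total = 1200 + 20 + 245 + 210 + 840 + 90 = 2605.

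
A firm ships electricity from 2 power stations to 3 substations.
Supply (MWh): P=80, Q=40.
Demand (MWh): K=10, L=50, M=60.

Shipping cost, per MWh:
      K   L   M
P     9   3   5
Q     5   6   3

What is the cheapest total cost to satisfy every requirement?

Optimal allocation:
  P->L: 50 MWh
  P->M: 30 MWh
  Q->K: 10 MWh
  Q->M: 30 MWh
Total cost = 440.

440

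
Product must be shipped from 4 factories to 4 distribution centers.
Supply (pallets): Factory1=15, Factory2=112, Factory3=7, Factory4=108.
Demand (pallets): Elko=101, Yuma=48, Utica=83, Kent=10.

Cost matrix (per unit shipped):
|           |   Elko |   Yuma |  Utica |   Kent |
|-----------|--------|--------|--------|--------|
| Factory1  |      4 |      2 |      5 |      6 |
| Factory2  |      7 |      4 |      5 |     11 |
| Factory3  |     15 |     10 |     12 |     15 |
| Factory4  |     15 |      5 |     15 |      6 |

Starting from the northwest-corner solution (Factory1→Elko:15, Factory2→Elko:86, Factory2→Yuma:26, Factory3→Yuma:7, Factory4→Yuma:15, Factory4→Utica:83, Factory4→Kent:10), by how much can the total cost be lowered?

Current plan cost = 15·4 + 86·7 + 26·4 + 7·10 + 15·5 + 83·15 + 10·6 = 2216.
Optimal plan:
  Factory1→Elko: 15 × 4 = 60
  Factory2→Elko: 36 × 7 = 252
  Factory2→Utica: 76 × 5 = 380
  Factory3→Utica: 7 × 12 = 84
  Factory4→Elko: 50 × 15 = 750
  Factory4→Yuma: 48 × 5 = 240
  Factory4→Kent: 10 × 6 = 60
Optimal cost = 1826.
Saving = 2216 − 1826 = 390.

390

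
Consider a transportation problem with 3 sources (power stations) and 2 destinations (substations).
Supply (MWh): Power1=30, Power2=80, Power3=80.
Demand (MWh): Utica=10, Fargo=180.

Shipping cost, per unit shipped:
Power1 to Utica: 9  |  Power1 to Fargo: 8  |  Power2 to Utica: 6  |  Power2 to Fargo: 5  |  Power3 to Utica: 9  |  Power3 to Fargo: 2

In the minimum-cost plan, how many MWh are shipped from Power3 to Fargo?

80

Optimal shipments:
  Power1->Utica: 10 MWh
  Power1->Fargo: 20 MWh
  Power2->Fargo: 80 MWh
  Power3->Fargo: 80 MWh
Total cost = 810.
So Power3→Fargo carries 80 MWh.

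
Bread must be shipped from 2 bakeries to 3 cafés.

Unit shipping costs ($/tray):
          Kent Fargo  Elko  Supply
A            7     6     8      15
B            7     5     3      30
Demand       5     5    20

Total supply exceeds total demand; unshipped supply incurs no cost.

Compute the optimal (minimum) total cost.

120

An optimal shipping plan:
  A→Kent: 5 × $7 = $35
  B→Fargo: 5 × $5 = $25
  B→Elko: 20 × $3 = $60
Total = 35 + 25 + 60 = $120.
(Supply check: A ships 5; B ships 25.)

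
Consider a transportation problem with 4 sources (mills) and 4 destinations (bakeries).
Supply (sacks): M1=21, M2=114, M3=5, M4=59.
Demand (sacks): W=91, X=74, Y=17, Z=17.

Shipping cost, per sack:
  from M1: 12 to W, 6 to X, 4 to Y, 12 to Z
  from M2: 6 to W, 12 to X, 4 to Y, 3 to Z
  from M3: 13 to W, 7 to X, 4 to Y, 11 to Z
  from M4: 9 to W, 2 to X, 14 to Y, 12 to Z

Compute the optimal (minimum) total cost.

873

An optimal shipping plan:
  M1–X: 15 × 6 = 90
  M1–Y: 6 × 4 = 24
  M2–W: 91 × 6 = 546
  M2–Y: 6 × 4 = 24
  M2–Z: 17 × 3 = 51
  M3–Y: 5 × 4 = 20
  M4–X: 59 × 2 = 118
Total = 90 + 24 + 546 + 24 + 51 + 20 + 118 = 873.
(Supply check: M1 ships 21; M2 ships 114; M3 ships 5; M4 ships 59.)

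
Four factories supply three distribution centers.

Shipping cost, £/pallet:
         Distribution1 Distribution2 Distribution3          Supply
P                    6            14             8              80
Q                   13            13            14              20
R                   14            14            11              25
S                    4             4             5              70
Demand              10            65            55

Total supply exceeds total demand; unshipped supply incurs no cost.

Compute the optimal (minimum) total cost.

745

One minimum-cost allocation:
  P->Distribution1: 10 × £6 = £60
  P->Distribution3: 50 × £8 = £400
  S->Distribution2: 65 × £4 = £260
  S->Distribution3: 5 × £5 = £25
Total = 60 + 400 + 260 + 25 = £745.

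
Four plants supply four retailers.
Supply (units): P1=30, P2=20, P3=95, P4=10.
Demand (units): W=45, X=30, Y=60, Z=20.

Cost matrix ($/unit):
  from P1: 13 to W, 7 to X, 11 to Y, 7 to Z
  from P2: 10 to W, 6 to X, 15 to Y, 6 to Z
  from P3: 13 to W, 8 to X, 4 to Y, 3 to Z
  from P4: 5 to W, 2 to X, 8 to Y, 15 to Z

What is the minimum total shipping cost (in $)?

Optimal allocation:
  P1→X: 30 × $7 = $210
  P2→W: 20 × $10 = $200
  P3→W: 15 × $13 = $195
  P3→Y: 60 × $4 = $240
  P3→Z: 20 × $3 = $60
  P4→W: 10 × $5 = $50
Total = 210 + 200 + 195 + 240 + 60 + 50 = $955.
(Supply check: P1 ships 30; P2 ships 20; P3 ships 95; P4 ships 10.)

955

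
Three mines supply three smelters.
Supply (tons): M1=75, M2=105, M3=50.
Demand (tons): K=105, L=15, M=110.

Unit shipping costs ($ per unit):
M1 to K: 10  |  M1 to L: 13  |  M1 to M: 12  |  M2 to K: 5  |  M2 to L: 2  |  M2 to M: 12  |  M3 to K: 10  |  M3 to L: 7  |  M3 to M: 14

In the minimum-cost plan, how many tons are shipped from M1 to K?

The minimum-cost plan:
  M1 to M: 75 × $12 = $900
  M2 to K: 90 × $5 = $450
  M2 to L: 15 × $2 = $30
  M3 to K: 15 × $10 = $150
  M3 to M: 35 × $14 = $490
Total cost = $2020.
The route M1→K is not used.

0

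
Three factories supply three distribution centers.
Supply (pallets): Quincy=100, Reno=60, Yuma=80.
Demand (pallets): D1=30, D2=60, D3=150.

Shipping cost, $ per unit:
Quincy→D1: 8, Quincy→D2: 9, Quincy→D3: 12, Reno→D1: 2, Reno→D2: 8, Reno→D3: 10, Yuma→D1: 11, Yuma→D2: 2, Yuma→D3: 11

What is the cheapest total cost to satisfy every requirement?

1900

Optimal allocation:
  Quincy→D3: 100 × $12 = $1200
  Reno→D1: 30 × $2 = $60
  Reno→D3: 30 × $10 = $300
  Yuma→D2: 60 × $2 = $120
  Yuma→D3: 20 × $11 = $220
Total = 1200 + 60 + 300 + 120 + 220 = $1900.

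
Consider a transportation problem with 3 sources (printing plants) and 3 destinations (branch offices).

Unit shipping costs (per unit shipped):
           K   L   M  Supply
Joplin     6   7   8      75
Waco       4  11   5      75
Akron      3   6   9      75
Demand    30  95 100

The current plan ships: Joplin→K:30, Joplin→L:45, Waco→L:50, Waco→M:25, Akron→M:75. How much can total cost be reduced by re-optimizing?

560

Current plan cost = 30·6 + 45·7 + 50·11 + 25·5 + 75·9 = 1845.
Optimal plan:
  Joplin→L: 50 boxes
  Joplin→M: 25 boxes
  Waco→M: 75 boxes
  Akron→K: 30 boxes
  Akron→L: 45 boxes
Optimal cost = 1285.
Saving = 1845 − 1285 = 560.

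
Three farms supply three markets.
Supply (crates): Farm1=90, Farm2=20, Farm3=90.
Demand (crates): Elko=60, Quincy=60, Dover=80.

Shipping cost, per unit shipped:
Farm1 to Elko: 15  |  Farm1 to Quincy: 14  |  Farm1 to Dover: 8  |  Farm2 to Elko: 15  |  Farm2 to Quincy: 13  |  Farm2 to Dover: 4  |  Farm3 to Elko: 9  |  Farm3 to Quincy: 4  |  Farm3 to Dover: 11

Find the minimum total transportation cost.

1520

One minimum-cost allocation:
  Farm1→Elko: 30 crates
  Farm1→Dover: 60 crates
  Farm2→Dover: 20 crates
  Farm3→Elko: 30 crates
  Farm3→Quincy: 60 crates
Total cost = 1520.
(Supply check: Farm1 ships 90; Farm2 ships 20; Farm3 ships 90.)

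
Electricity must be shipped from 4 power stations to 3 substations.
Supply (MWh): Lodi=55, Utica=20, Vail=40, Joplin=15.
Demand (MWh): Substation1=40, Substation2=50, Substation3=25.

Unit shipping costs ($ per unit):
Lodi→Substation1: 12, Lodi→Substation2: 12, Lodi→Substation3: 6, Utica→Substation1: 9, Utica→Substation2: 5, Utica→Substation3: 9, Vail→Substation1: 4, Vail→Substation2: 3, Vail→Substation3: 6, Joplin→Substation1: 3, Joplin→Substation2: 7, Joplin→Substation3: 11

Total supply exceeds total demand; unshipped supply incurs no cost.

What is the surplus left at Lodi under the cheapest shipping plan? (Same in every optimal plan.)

Minimum-cost shipments:
  Lodi to Substation1: 15 MWh
  Lodi to Substation3: 25 MWh
  Utica to Substation2: 20 MWh
  Vail to Substation1: 10 MWh
  Vail to Substation2: 30 MWh
  Joplin to Substation1: 15 MWh
Total cost = $605.
Lodi ships 40 of its 55, leaving 15.

15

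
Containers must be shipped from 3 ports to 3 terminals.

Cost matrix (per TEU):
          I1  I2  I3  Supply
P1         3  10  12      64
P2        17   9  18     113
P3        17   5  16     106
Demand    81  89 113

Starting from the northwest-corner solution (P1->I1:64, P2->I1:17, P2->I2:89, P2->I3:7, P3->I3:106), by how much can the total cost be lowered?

178

Current plan cost = 64·3 + 17·17 + 89·9 + 7·18 + 106·16 = 3104.
Optimal plan:
  P1 to I1: 64 × 3 = 192
  P2 to I1: 17 × 17 = 289
  P2 to I3: 96 × 18 = 1728
  P3 to I2: 89 × 5 = 445
  P3 to I3: 17 × 16 = 272
Optimal cost = 2926.
Saving = 3104 − 2926 = 178.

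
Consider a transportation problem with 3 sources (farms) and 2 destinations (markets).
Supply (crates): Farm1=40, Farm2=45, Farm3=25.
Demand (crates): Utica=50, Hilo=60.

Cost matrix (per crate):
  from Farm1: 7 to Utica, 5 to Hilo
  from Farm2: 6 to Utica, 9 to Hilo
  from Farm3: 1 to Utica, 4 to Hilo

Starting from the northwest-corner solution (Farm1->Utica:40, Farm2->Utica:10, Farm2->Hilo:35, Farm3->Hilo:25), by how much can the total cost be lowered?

Current plan cost = 40·7 + 10·6 + 35·9 + 25·4 = 755.
Optimal plan:
  Farm1→Hilo: 40 × 5 = 200
  Farm2→Utica: 45 × 6 = 270
  Farm3→Utica: 5 × 1 = 5
  Farm3→Hilo: 20 × 4 = 80
Optimal cost = 555.
Saving = 755 − 555 = 200.

200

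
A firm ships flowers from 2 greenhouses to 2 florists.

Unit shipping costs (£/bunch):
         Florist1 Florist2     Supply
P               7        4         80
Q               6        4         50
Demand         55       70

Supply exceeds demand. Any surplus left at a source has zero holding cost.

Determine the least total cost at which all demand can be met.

A cheapest plan:
  P->Florist1: 5 × £7 = £35
  P->Florist2: 70 × £4 = £280
  Q->Florist1: 50 × £6 = £300
Total = 35 + 280 + 300 = £615.

615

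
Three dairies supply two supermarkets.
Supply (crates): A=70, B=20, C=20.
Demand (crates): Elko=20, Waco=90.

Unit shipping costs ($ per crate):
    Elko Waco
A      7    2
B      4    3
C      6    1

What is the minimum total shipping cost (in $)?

One minimum-cost allocation:
  A→Waco: 70 crates
  B→Elko: 20 crates
  C→Waco: 20 crates
Total cost = $240.

240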